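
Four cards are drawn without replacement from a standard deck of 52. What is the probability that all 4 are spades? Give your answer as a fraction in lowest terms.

There are C(52,4) = 270725 possible 4-card hands.
Hands that are all spades: C(13,4) = 715.
Probability = 715/270725 = 11/4165.

11/4165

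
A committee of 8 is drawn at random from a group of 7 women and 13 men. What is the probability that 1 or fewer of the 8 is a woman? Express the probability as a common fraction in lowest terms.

341/3230

Total selections: C(20,8) = 125970.
Favorable selections (1 or fewer woman): C(7,0)·C(13,8) + C(7,1)·C(13,7) = 1287 + 12012 = 13299.
Probability = 13299/125970 = 341/3230.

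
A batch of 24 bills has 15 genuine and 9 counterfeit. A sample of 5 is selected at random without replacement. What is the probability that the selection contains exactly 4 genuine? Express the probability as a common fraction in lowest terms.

585/2024

The sample space is all 5-subsets of the 24: C(24,5) = 42504.
Selections with exactly 4 genuine: choose 4 of the 15 genuine and 1 of the 9 counterfeit, C(15,4)·C(9,1) = 1365·9 = 12285.
Probability = 12285/42504 = 585/2024.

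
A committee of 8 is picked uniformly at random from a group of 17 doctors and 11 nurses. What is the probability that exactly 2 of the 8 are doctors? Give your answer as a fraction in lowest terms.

272/13455

The sample space is all 8-subsets of the 28: C(28,8) = 3108105.
Selections with exactly 2 doctors: choose 2 of the 17 doctors and 6 of the 11 nurses, C(17,2)·C(11,6) = 136·462 = 62832.
Probability = 62832/3108105 = 272/13455.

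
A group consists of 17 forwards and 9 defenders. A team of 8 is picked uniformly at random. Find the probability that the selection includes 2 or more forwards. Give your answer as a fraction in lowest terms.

There are C(26,8) = 1562275 ways to choose the 8.
Favorable selections (2 or more forwards): C(17,2)·C(9,6) + C(17,3)·C(9,5) + C(17,4)·C(9,4) + C(17,5)·C(9,3) + C(17,6)·C(9,2) + C(17,7)·C(9,1) + C(17,8)·C(9,0) = 11424 + 85680 + 299880 + 519792 + 445536 + 175032 + 24310 = 1561654.
Probability = 1561654/1562275 = 67898/67925.

67898/67925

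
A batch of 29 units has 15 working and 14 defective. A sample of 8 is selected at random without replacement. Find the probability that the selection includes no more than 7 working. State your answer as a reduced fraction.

666/667

Total selections: C(29,8) = 4292145.
The complement is exactly 8 working: C(15,8)·C(14,0) = 6435.
Probability = 1 − 6435/4292145 = 4285710/4292145 = 666/667.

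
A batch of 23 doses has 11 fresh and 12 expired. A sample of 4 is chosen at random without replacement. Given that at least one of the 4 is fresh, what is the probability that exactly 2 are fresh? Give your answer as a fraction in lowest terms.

Work in counts. Selections with at least one fresh: C(23,4) − C(12,4) = 8855 − 495 = 8360.
Of those, selections where exactly 2 are fresh: C(11,2)·C(12,2) = 55·66 = 3630.
Conditional probability = 3630/8360 = 33/76.

33/76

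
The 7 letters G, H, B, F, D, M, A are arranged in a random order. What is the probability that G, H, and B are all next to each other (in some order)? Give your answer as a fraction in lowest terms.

1/7

There are 7! = 5040 arrangements.
Treat the three as one block: 5! placements × 3! orders within the block = 120·6 = 720.
Probability = 720/5040 = 1/7.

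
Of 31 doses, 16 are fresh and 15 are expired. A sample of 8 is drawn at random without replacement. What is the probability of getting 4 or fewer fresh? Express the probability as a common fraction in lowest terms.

1667/2697

There are C(31,8) = 7888725 ways to choose the 8.
Count the complement (more than 4 fresh): C(16,5)·C(15,3) + C(16,6)·C(15,2) + C(16,7)·C(15,1) + C(16,8)·C(15,0) = 1987440 + 840840 + 171600 + 12870 = 3012750.
Probability = 1 − 3012750/7888725 = 4875975/7888725 = 1667/2697.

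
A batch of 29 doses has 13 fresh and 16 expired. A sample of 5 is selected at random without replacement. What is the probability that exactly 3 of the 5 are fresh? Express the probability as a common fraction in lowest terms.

There are C(29,5) = 118755 ways to choose 5 from 29.
Selections with exactly 3 fresh: choose 3 of the 13 fresh and 2 of the 16 expired, C(13,3)·C(16,2) = 286·120 = 34320.
Probability = 34320/118755 = 176/609.

176/609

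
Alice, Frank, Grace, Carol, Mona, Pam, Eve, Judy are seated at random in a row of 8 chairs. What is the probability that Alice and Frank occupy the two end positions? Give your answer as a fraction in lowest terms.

There are 8! = 40320 arrangements.
Place Alice and Frank at the ends in 2 ways, arrange the remaining 6 in 6! = 720 ways: 2·720 = 1440.
Probability = 1440/40320 = 1/28.

1/28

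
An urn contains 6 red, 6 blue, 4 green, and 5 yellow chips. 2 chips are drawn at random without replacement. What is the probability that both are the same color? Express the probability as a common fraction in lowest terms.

There are C(21,2) = 210 ways to draw 2 chips.
All same color: C(6,2) + C(6,2) + C(4,2) + C(5,2) = 15 + 15 + 6 + 10 = 46.
Probability = 46/210 = 23/105.

23/105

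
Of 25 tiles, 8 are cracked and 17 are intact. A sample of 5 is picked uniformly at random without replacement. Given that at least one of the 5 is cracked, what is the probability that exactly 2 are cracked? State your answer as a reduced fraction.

1360/3353

Work in counts. Selections with at least one cracked: C(25,5) − C(17,5) = 53130 − 6188 = 46942.
Of those, selections where exactly 2 are cracked: C(8,2)·C(17,3) = 28·680 = 19040.
Conditional probability = 19040/46942 = 1360/3353.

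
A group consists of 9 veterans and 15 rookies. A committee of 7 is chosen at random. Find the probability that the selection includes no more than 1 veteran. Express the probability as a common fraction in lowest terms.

There are C(24,7) = 346104 ways to choose the 7.
Favorable selections (no more than 1 veteran): C(9,0)·C(15,7) + C(9,1)·C(15,6) = 6435 + 45045 = 51480.
Probability = 51480/346104 = 65/437.

65/437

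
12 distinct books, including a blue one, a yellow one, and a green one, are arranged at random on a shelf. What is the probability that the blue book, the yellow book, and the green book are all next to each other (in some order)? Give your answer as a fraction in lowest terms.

1/22

There are 12! = 479001600 arrangements.
Treat the three as one block: 10! placements × 3! orders within the block = 3628800·6 = 21772800.
Probability = 21772800/479001600 = 1/22.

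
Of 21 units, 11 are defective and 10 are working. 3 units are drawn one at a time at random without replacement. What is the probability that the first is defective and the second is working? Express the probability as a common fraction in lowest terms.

Multiply the conditional probabilities at each draw: 11/21 · 10/20 = 110/420 = 11/42.

11/42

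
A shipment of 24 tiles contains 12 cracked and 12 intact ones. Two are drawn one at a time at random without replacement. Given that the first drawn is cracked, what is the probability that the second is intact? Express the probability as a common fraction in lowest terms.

After removing one cracked, 23 remain: 11 cracked and 12 intact.
So the probability the next is intact is 12/23.

12/23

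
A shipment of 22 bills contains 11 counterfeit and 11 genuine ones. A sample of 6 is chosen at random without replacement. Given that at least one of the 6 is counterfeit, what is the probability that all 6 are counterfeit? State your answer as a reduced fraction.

2/321

Work in counts. Selections with at least one counterfeit: C(22,6) − C(11,6) = 74613 − 462 = 74151.
Of those, selections where all 6 are counterfeit: C(11,6) = 462.
Conditional probability = 462/74151 = 2/321.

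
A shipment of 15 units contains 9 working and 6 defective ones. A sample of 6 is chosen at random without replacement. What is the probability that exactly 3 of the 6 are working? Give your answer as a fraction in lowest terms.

48/143

The sample space is all 6-subsets of the 15: C(15,6) = 5005.
Selections with exactly 3 working: choose 3 of the 9 working and 3 of the 6 defective, C(9,3)·C(6,3) = 84·20 = 1680.
Probability = 1680/5005 = 48/143.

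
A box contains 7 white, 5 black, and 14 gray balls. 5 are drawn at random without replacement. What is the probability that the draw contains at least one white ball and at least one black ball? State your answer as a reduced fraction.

There are C(26,5) = 65780 possible draws.
By inclusion-exclusion on the complements, draws missing all white or all black: C(19,5) + C(21,5) − C(14,5) = 11628 + 20349 − 2002 = 29975.
So draws with at least one of each: 65780 − 29975 = 35805, probability 35805/65780 = 651/1196.

651/1196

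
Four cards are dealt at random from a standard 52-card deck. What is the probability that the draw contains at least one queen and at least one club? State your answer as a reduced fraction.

52799/270725

There are C(52,4) = 270725 possible draws.
By inclusion-exclusion on the complements, draws missing all queens or all clubs: C(48,4) + C(39,4) − C(36,4) = 194580 + 82251 − 58905 = 217926.
So draws with at least one of each: 270725 − 217926 = 52799, probability 52799/270725.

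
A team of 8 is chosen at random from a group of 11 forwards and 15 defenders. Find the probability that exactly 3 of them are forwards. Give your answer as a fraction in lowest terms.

Total number of selections: C(26,8) = 1562275.
Selections with exactly 3 forwards: choose 3 of the 11 forwards and 5 of the 15 defenders, C(11,3)·C(15,5) = 165·3003 = 495495.
Probability = 495495/1562275 = 693/2185.

693/2185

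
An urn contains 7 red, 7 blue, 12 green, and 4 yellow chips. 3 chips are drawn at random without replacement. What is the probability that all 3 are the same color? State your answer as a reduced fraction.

There are C(30,3) = 4060 ways to draw 3 chips.
All same color: C(7,3) + C(7,3) + C(12,3) + C(4,3) = 35 + 35 + 220 + 4 = 294.
Probability = 294/4060 = 21/290.

21/290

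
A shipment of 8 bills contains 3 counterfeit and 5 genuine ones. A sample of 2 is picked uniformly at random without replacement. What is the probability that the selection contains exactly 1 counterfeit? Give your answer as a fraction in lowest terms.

15/28

There are C(8,2) = 28 ways to choose 2 from 8.
Selections with exactly 1 counterfeit: choose 1 of the 3 counterfeit and 1 of the 5 genuine, C(3,1)·C(5,1) = 3·5 = 15.
Probability = 15/28.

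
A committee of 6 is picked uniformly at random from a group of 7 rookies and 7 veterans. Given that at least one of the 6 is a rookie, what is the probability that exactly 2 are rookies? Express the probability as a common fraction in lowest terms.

Work in counts. Selections with at least one rookie: C(14,6) − C(7,6) = 3003 − 7 = 2996.
Of those, selections where exactly 2 are rookies: C(7,2)·C(7,4) = 21·35 = 735.
Conditional probability = 735/2996 = 105/428.

105/428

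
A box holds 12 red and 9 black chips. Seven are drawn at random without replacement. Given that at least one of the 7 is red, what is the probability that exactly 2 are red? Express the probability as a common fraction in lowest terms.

Work in counts. Selections with at least one red: C(21,7) − C(9,7) = 116280 − 36 = 116244.
Of those, selections where exactly 2 are red: C(12,2)·C(9,5) = 66·126 = 8316.
Conditional probability = 8316/116244 = 231/3229.

231/3229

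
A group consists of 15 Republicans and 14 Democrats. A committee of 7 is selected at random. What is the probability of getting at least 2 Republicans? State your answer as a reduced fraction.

38777/40020

Total selections: C(29,7) = 1560780.
Count the complement (fewer than 2 Republicans): C(15,0)·C(14,7) + C(15,1)·C(14,6) = 3432 + 45045 = 48477.
Probability = 1 − 48477/1560780 = 1512303/1560780 = 38777/40020.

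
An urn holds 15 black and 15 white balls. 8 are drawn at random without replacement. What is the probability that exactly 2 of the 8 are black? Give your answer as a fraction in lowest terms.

539/6003

Total number of selections: C(30,8) = 5852925.
Selections with exactly 2 black: choose 2 of the 15 black and 6 of the 15 white, C(15,2)·C(15,6) = 105·5005 = 525525.
Probability = 525525/5852925 = 539/6003.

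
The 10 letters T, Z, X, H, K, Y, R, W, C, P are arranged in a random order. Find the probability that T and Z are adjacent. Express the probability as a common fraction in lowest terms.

1/5

There are 10! = 3628800 arrangements.
Treat T and Z as a block: 9! arrangements of the blocks × 2 orders within the block = 2·362880 = 725760.
Probability = 725760/3628800 = 1/5.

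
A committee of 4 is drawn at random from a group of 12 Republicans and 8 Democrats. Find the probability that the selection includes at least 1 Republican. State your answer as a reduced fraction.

There are C(20,4) = 4845 ways to choose the 4.
The complement is all 4 are Democrats: C(8,4) = 70.
Probability = 1 − 70/4845 = 4775/4845 = 955/969.

955/969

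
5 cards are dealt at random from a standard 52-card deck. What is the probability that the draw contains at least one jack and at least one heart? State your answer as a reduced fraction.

There are C(52,5) = 2598960 possible draws.
By inclusion-exclusion on the complements, draws missing all jacks or all hearts: C(48,5) + C(39,5) − C(36,5) = 1712304 + 575757 − 376992 = 1911069.
So draws with at least one of each: 2598960 − 1911069 = 687891, probability 687891/2598960 = 229297/866320.

229297/866320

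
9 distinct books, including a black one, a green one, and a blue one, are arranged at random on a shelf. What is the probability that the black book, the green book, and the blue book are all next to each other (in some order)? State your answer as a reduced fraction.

1/12

There are 9! = 362880 arrangements.
Treat the three as one block: 7! placements × 3! orders within the block = 5040·6 = 30240.
Probability = 30240/362880 = 1/12.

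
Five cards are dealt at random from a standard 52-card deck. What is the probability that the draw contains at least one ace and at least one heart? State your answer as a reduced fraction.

There are C(52,5) = 2598960 possible draws.
By inclusion-exclusion on the complements, draws missing all aces or all hearts: C(48,5) + C(39,5) − C(36,5) = 1712304 + 575757 − 376992 = 1911069.
So draws with at least one of each: 2598960 − 1911069 = 687891, probability 687891/2598960 = 229297/866320.

229297/866320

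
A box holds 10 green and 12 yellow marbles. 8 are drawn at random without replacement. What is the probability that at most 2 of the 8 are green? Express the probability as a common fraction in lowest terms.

There are C(22,8) = 319770 ways to choose the 8.
Favorable selections (at most 2 green): C(10,0)·C(12,8) + C(10,1)·C(12,7) + C(10,2)·C(12,6) = 495 + 7920 + 41580 = 49995.
Probability = 49995/319770 = 101/646.

101/646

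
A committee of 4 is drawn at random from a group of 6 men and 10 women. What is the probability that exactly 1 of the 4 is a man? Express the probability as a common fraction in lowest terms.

The sample space is all 4-subsets of the 16: C(16,4) = 1820.
Selections with exactly 1 man: choose 1 of the 6 men and 3 of the 10 women, C(6,1)·C(10,3) = 6·120 = 720.
Probability = 720/1820 = 36/91.

36/91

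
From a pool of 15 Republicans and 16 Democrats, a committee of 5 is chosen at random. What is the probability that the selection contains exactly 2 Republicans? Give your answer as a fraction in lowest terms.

Total number of selections: C(31,5) = 169911.
Selections with exactly 2 Republicans: choose 2 of the 15 Republicans and 3 of the 16 Democrats, C(15,2)·C(16,3) = 105·560 = 58800.
Probability = 58800/169911 = 2800/8091.

2800/8091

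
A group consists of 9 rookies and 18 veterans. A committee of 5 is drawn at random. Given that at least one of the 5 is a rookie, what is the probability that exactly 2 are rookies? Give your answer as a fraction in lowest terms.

Work in counts. Selections with at least one rookie: C(27,5) − C(18,5) = 80730 − 8568 = 72162.
Of those, selections where exactly 2 are rookies: C(9,2)·C(18,3) = 36·816 = 29376.
Conditional probability = 29376/72162 = 1632/4009.

1632/4009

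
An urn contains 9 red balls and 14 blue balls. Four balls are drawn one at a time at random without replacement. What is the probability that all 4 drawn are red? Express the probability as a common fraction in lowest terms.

18/1265

Multiply the conditional probabilities at each draw: 9/23 · 8/22 · 7/21 · 6/20 = 3024/212520 = 18/1265.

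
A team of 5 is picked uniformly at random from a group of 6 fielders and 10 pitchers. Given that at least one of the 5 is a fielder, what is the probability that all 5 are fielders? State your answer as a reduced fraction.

Work in counts. Selections with at least one fielder: C(16,5) − C(10,5) = 4368 − 252 = 4116.
Of those, selections where all 5 are fielders: C(6,5) = 6.
Conditional probability = 6/4116 = 1/686.

1/686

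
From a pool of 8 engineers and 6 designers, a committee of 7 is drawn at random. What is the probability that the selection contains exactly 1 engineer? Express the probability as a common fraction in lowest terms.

1/429

Total number of selections: C(14,7) = 3432.
Selections with exactly 1 engineer: choose 1 of the 8 engineers and 6 of the 6 designers, C(8,1)·C(6,6) = 8·1 = 8.
Probability = 8/3432 = 1/429.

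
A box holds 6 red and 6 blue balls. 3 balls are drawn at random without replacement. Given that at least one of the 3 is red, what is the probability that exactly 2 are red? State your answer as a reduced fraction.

9/20

Work in counts. Selections with at least one red: C(12,3) − C(6,3) = 220 − 20 = 200.
Of those, selections where exactly 2 are red: C(6,2)·C(6,1) = 15·6 = 90.
Conditional probability = 90/200 = 9/20.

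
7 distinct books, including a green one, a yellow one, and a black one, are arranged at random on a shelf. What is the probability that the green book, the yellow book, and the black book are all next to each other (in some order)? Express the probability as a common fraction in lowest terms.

There are 7! = 5040 arrangements.
Treat the three as one block: 5! placements × 3! orders within the block = 120·6 = 720.
Probability = 720/5040 = 1/7.

1/7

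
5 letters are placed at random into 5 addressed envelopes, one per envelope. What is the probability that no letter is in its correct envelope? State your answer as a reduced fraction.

11/30

There are 5! = 120 assignments.
By inclusion-exclusion, assignments with no fixed points: C(5,0)·5! − C(5,1)·4! + C(5,2)·3! − C(5,3)·2! + C(5,4)·1! − C(5,5)·0! = 44.
Probability = 44/120 = 11/30.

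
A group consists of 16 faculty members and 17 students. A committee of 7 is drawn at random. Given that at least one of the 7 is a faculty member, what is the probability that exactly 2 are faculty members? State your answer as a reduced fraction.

18564/106315

Work in counts. Selections with at least one faculty member: C(33,7) − C(17,7) = 4272048 − 19448 = 4252600.
Of those, selections where exactly 2 are faculty members: C(16,2)·C(17,5) = 120·6188 = 742560.
Conditional probability = 742560/4252600 = 18564/106315.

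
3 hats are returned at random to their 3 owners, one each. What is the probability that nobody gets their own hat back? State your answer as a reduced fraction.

1/3

There are 3! = 6 assignments.
By inclusion-exclusion, assignments with no fixed points: C(3,0)·3! − C(3,1)·2! + C(3,2)·1! − C(3,3)·0! = 2.
Probability = 2/6 = 1/3.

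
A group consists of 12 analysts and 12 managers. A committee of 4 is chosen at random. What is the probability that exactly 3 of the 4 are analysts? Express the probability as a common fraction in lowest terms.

There are C(24,4) = 10626 ways to choose 4 from 24.
Selections with exactly 3 analysts: choose 3 of the 12 analysts and 1 of the 12 managers, C(12,3)·C(12,1) = 220·12 = 2640.
Probability = 2640/10626 = 40/161.

40/161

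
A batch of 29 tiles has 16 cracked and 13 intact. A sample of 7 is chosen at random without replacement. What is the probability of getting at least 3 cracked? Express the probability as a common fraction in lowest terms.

8828/10005

There are C(29,7) = 1560780 ways to choose the 7.
Favorable selections (at least 3 cracked): C(16,3)·C(13,4) + C(16,4)·C(13,3) + C(16,5)·C(13,2) + C(16,6)·C(13,1) + C(16,7)·C(13,0) = 400400 + 520520 + 340704 + 104104 + 11440 = 1377168.
Probability = 1377168/1560780 = 8828/10005.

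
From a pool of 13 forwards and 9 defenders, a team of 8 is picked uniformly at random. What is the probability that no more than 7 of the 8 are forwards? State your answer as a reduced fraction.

3217/3230

There are C(22,8) = 319770 ways to choose the 8.
The complement is exactly 8 forwards: C(13,8)·C(9,0) = 1287.
Probability = 1 − 1287/319770 = 318483/319770 = 3217/3230.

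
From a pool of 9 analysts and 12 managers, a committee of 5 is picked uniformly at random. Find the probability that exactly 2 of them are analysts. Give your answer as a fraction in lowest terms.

880/2261

Total number of selections: C(21,5) = 20349.
Selections with exactly 2 analysts: choose 2 of the 9 analysts and 3 of the 12 managers, C(9,2)·C(12,3) = 36·220 = 7920.
Probability = 7920/20349 = 880/2261.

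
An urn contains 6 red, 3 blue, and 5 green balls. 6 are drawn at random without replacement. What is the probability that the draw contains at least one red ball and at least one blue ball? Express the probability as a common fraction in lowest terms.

There are C(14,6) = 3003 possible draws.
By inclusion-exclusion on the complements, draws missing all red or all blue: C(8,6) + C(11,6) − C(5,6) = 28 + 462 − 0 = 490.
So draws with at least one of each: 3003 − 490 = 2513, probability 2513/3003 = 359/429.

359/429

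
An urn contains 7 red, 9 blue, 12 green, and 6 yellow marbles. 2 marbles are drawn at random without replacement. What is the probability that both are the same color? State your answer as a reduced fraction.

46/187

There are C(34,2) = 561 ways to draw 2 marbles.
All same color: C(7,2) + C(9,2) + C(12,2) + C(6,2) = 21 + 36 + 66 + 15 = 138.
Probability = 138/561 = 46/187.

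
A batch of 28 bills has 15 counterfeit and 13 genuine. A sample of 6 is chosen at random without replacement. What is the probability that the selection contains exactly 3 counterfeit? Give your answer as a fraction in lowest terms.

143/414

The sample space is all 6-subsets of the 28: C(28,6) = 376740.
Selections with exactly 3 counterfeit: choose 3 of the 15 counterfeit and 3 of the 13 genuine, C(15,3)·C(13,3) = 455·286 = 130130.
Probability = 130130/376740 = 143/414.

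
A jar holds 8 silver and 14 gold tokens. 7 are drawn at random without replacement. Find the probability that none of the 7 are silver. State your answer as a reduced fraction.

There are C(22,7) = 170544 possible selections.
Selections with no silver (all gold): C(14,7) = 3432.
Probability = 3432/170544 = 13/646.

13/646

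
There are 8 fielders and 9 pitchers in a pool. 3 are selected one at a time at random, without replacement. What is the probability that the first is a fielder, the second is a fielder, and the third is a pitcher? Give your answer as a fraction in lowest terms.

Multiply the conditional probabilities at each draw: 8/17 · 7/16 · 9/15 = 504/4080 = 21/170.

21/170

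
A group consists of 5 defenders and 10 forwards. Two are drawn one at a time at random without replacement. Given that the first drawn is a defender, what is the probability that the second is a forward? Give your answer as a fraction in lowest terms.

5/7

After removing one defender, 14 remain: 4 defenders and 10 forwards.
So the probability the next is a forward is 10/14 = 5/7.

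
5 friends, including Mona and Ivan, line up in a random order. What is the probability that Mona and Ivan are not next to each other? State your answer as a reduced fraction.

3/5

There are 5! = 120 arrangements.
Arrangements with Mona and Ivan adjacent: 2·4! = 48.
So not adjacent: 120 − 48 = 72, probability 72/120 = 3/5.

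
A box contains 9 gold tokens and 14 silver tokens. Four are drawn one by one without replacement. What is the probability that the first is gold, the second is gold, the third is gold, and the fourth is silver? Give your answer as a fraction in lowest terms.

42/1265

Multiply the conditional probabilities at each draw: 9/23 · 8/22 · 7/21 · 14/20 = 7056/212520 = 42/1265.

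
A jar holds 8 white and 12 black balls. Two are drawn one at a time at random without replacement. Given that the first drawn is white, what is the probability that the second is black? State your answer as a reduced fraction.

12/19

After removing one white, 19 remain: 7 white and 12 black.
So the probability the next is black is 12/19.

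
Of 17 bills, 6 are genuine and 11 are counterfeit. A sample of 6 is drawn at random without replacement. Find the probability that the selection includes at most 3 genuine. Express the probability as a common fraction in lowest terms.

2871/3094

There are C(17,6) = 12376 ways to choose the 6.
Count the complement (more than 3 genuine): C(6,4)·C(11,2) + C(6,5)·C(11,1) + C(6,6)·C(11,0) = 825 + 66 + 1 = 892.
Probability = 1 − 892/12376 = 11484/12376 = 2871/3094.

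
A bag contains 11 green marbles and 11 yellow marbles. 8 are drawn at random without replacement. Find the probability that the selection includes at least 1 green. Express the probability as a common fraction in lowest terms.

1937/1938

Total selections: C(22,8) = 319770.
The complement is all 8 are yellow: C(11,8) = 165.
Probability = 1 − 165/319770 = 319605/319770 = 1937/1938.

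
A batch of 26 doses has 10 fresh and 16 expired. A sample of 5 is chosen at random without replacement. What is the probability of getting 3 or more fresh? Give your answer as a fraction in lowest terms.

Total selections: C(26,5) = 65780.
Favorable selections (3 or more fresh): C(10,3)·C(16,2) + C(10,4)·C(16,1) + C(10,5)·C(16,0) = 14400 + 3360 + 252 = 18012.
Probability = 18012/65780 = 4503/16445.

4503/16445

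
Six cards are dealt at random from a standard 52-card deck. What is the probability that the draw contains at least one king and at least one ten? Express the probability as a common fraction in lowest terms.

There are C(52,6) = 20358520 possible draws.
By inclusion-exclusion on the complements, draws missing all kings or all tens: C(48,6) + C(48,6) − C(44,6) = 12271512 + 12271512 − 7059052 = 17483972.
So draws with at least one of each: 20358520 − 17483972 = 2874548, probability 2874548/20358520 = 718637/5089630.

718637/5089630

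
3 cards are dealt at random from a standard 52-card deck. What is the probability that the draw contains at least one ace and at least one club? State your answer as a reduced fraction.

33/260

There are C(52,3) = 22100 possible draws.
By inclusion-exclusion on the complements, draws missing all aces or all clubs: C(48,3) + C(39,3) − C(36,3) = 17296 + 9139 − 7140 = 19295.
So draws with at least one of each: 22100 − 19295 = 2805, probability 2805/22100 = 33/260.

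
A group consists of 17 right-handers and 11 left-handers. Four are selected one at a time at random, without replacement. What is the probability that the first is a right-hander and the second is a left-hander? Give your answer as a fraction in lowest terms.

Multiply the conditional probabilities at each draw: 17/28 · 11/27 = 187/756.

187/756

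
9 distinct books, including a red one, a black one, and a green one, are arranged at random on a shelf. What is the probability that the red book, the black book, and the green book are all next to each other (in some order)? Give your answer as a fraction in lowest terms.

1/12

There are 9! = 362880 arrangements.
Treat the three as one block: 7! placements × 3! orders within the block = 5040·6 = 30240.
Probability = 30240/362880 = 1/12.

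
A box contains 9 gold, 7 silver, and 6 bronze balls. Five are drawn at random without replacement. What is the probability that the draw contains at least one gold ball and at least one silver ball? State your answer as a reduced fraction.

There are C(22,5) = 26334 possible draws.
By inclusion-exclusion on the complements, draws missing all gold or all silver: C(13,5) + C(15,5) − C(6,5) = 1287 + 3003 − 6 = 4284.
So draws with at least one of each: 26334 − 4284 = 22050, probability 22050/26334 = 175/209.

175/209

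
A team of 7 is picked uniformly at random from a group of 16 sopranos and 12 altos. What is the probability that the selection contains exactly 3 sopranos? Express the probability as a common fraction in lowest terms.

There are C(28,7) = 1184040 ways to choose 7 from 28.
Selections with exactly 3 sopranos: choose 3 of the 16 sopranos and 4 of the 12 altos, C(16,3)·C(12,4) = 560·495 = 277200.
Probability = 277200/1184040 = 70/299.

70/299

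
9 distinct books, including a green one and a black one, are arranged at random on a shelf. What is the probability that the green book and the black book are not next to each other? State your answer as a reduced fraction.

7/9

There are 9! = 362880 arrangements.
Arrangements with the green book and the black book adjacent: 2·8! = 80640.
So not adjacent: 362880 − 80640 = 282240, probability 282240/362880 = 7/9.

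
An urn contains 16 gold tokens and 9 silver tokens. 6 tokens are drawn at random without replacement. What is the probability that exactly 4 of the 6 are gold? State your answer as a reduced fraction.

There are C(25,6) = 177100 ways to choose 6 from 25.
Selections with exactly 4 gold: choose 4 of the 16 gold and 2 of the 9 silver, C(16,4)·C(9,2) = 1820·36 = 65520.
Probability = 65520/177100 = 468/1265.

468/1265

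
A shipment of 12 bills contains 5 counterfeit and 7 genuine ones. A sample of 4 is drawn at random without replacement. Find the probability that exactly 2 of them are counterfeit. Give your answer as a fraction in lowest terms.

Total number of selections: C(12,4) = 495.
Selections with exactly 2 counterfeit: choose 2 of the 5 counterfeit and 2 of the 7 genuine, C(5,2)·C(7,2) = 10·21 = 210.
Probability = 210/495 = 14/33.

14/33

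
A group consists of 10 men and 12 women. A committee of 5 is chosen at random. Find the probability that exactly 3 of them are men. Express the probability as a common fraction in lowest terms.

40/133

The sample space is all 5-subsets of the 22: C(22,5) = 26334.
Selections with exactly 3 men: choose 3 of the 10 men and 2 of the 12 women, C(10,3)·C(12,2) = 120·66 = 7920.
Probability = 7920/26334 = 40/133.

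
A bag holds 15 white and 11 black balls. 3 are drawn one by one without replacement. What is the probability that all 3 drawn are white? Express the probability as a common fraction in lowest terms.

7/40

Multiply the conditional probabilities at each draw: 15/26 · 14/25 · 13/24 = 2730/15600 = 7/40.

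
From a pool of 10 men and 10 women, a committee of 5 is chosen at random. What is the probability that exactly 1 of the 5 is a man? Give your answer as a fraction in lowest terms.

175/1292

Total number of selections: C(20,5) = 15504.
Selections with exactly 1 man: choose 1 of the 10 men and 4 of the 10 women, C(10,1)·C(10,4) = 10·210 = 2100.
Probability = 2100/15504 = 175/1292.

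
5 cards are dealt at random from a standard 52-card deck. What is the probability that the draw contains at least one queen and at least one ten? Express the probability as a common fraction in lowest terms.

6509/64974

There are C(52,5) = 2598960 possible draws.
By inclusion-exclusion on the complements, draws missing all queens or all tens: C(48,5) + C(48,5) − C(44,5) = 1712304 + 1712304 − 1086008 = 2338600.
So draws with at least one of each: 2598960 − 2338600 = 260360, probability 260360/2598960 = 6509/64974.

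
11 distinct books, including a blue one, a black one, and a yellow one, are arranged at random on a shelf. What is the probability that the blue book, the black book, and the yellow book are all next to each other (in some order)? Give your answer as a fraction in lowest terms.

There are 11! = 39916800 arrangements.
Treat the three as one block: 9! placements × 3! orders within the block = 362880·6 = 2177280.
Probability = 2177280/39916800 = 3/55.

3/55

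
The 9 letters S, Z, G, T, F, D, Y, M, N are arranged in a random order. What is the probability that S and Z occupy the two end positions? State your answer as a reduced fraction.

There are 9! = 362880 arrangements.
Place S and Z at the ends in 2 ways, arrange the remaining 7 in 7! = 5040 ways: 2·5040 = 10080.
Probability = 10080/362880 = 1/36.

1/36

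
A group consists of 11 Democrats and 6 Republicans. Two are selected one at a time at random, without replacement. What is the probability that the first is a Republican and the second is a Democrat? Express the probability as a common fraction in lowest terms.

Multiply the conditional probabilities at each draw: 6/17 · 11/16 = 66/272 = 33/136.

33/136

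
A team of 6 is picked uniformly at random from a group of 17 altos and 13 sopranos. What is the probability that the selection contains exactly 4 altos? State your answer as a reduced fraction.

The sample space is all 6-subsets of the 30: C(30,6) = 593775.
Selections with exactly 4 altos: choose 4 of the 17 altos and 2 of the 13 sopranos, C(17,4)·C(13,2) = 2380·78 = 185640.
Probability = 185640/593775 = 136/435.

136/435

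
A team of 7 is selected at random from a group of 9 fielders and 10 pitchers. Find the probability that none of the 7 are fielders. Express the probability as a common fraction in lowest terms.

10/4199

There are C(19,7) = 50388 possible selections.
Selections with no fielders (all pitchers): C(10,7) = 120.
Probability = 120/50388 = 10/4199.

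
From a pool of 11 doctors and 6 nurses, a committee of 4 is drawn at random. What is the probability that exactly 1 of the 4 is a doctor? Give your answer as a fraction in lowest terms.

Total number of selections: C(17,4) = 2380.
Selections with exactly 1 doctor: choose 1 of the 11 doctors and 3 of the 6 nurses, C(11,1)·C(6,3) = 11·20 = 220.
Probability = 220/2380 = 11/119.

11/119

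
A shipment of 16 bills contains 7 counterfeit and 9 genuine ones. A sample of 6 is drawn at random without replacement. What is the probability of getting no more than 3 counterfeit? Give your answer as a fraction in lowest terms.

9/11

There are C(16,6) = 8008 ways to choose the 6.
Count the complement (more than 3 counterfeit): C(7,4)·C(9,2) + C(7,5)·C(9,1) + C(7,6)·C(9,0) = 1260 + 189 + 7 = 1456.
Probability = 1 − 1456/8008 = 6552/8008 = 9/11.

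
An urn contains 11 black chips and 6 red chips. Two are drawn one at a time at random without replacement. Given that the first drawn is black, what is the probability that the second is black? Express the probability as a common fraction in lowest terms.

After removing one black, 16 remain: 10 black and 6 red.
So the probability the next is black is 10/16 = 5/8.

5/8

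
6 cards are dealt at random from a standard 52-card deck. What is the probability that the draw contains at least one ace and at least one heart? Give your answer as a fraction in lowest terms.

There are C(52,6) = 20358520 possible draws.
By inclusion-exclusion on the complements, draws missing all aces or all hearts: C(48,6) + C(39,6) − C(36,6) = 12271512 + 3262623 − 1947792 = 13586343.
So draws with at least one of each: 20358520 − 13586343 = 6772177, probability 6772177/20358520.

6772177/20358520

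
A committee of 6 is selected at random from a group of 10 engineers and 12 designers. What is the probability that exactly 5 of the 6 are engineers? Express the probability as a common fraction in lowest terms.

The sample space is all 6-subsets of the 22: C(22,6) = 74613.
Selections with exactly 5 engineers: choose 5 of the 10 engineers and 1 of the 12 designers, C(10,5)·C(12,1) = 252·12 = 3024.
Probability = 3024/74613 = 144/3553.

144/3553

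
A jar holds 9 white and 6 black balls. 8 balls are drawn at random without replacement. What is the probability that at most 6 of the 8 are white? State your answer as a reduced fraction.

138/143

Total selections: C(15,8) = 6435.
Count the complement (more than 6 white): C(9,7)·C(6,1) + C(9,8)·C(6,0) = 216 + 9 = 225.
Probability = 1 − 225/6435 = 6210/6435 = 138/143.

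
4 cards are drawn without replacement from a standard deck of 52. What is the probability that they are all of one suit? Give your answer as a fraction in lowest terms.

There are C(52,4) = 270725 possible 4-card hands.
Hands of one suit: 4 suits × C(13,4) = 4·715 = 2860.
Probability = 2860/270725 = 44/4165.

44/4165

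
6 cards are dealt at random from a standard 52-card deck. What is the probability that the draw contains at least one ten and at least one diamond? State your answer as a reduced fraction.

6772177/20358520

There are C(52,6) = 20358520 possible draws.
By inclusion-exclusion on the complements, draws missing all tens or all diamonds: C(48,6) + C(39,6) − C(36,6) = 12271512 + 3262623 − 1947792 = 13586343.
So draws with at least one of each: 20358520 − 13586343 = 6772177, probability 6772177/20358520.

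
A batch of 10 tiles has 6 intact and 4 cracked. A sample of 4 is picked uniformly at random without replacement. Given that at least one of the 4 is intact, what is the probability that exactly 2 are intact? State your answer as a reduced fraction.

90/209

Work in counts. Selections with at least one intact: C(10,4) − C(4,4) = 210 − 1 = 209.
Of those, selections where exactly 2 are intact: C(6,2)·C(4,2) = 15·6 = 90.
Conditional probability = 90/209.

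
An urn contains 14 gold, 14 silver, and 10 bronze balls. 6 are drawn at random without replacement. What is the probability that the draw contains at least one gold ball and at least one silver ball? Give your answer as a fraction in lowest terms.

There are C(38,6) = 2760681 possible draws.
By inclusion-exclusion on the complements, draws missing all gold or all silver: C(24,6) + C(24,6) − C(10,6) = 134596 + 134596 − 210 = 268982.
So draws with at least one of each: 2760681 − 268982 = 2491699, probability 2491699/2760681 = 355957/394383.

355957/394383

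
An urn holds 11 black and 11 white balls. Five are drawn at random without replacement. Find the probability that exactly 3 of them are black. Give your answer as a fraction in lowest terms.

275/798

Total number of selections: C(22,5) = 26334.
Selections with exactly 3 black: choose 3 of the 11 black and 2 of the 11 white, C(11,3)·C(11,2) = 165·55 = 9075.
Probability = 9075/26334 = 275/798.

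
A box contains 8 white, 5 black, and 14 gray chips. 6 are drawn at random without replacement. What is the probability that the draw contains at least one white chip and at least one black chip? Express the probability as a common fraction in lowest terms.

There are C(27,6) = 296010 possible draws.
By inclusion-exclusion on the complements, draws missing all white or all black: C(19,6) + C(22,6) − C(14,6) = 27132 + 74613 − 3003 = 98742.
So draws with at least one of each: 296010 − 98742 = 197268, probability 197268/296010 = 32878/49335.

32878/49335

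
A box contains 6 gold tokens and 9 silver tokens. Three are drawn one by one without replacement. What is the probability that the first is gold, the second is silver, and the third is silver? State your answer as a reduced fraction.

72/455

Multiply the conditional probabilities at each draw: 6/15 · 9/14 · 8/13 = 432/2730 = 72/455.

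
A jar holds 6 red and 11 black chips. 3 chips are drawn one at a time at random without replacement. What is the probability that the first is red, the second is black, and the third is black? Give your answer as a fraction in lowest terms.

Multiply the conditional probabilities at each draw: 6/17 · 11/16 · 10/15 = 660/4080 = 11/68.

11/68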